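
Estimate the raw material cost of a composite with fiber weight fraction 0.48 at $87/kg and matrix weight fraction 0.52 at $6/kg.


Cost = cost_f*Wf + cost_m*Wm = 87*0.48 + 6*0.52 = $44.88/kg

$44.88/kg


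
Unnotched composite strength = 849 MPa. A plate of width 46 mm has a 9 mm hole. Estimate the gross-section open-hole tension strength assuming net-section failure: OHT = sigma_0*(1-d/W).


OHT = sigma_0*(1-d/W) = 849*(1-9/46) = 682.9 MPa

682.9 MPa


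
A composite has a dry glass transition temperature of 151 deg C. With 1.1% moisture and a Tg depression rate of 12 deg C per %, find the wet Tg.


Tg_wet = Tg_dry - k*moisture = 151 - 12*1.1 = 137.8 deg C

137.8 deg C


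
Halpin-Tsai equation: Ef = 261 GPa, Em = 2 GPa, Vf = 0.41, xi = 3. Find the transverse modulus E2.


eta = (Ef/Em - 1)/(Ef/Em + xi) = (130.5 - 1)/(130.5 + 3) = 0.97
E2 = Em*(1+xi*eta*Vf)/(1-eta*Vf) = 7.28 GPa

7.28 GPa


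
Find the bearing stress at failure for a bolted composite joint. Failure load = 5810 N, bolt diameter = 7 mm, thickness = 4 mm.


sigma_br = F/(d*h) = 5810/(7*4) = 207.5 MPa

207.5 MPa


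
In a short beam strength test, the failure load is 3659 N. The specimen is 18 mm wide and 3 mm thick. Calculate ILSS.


ILSS = 3F/(4bh) = 3*3659/(4*18*3) = 50.82 MPa

50.82 MPa


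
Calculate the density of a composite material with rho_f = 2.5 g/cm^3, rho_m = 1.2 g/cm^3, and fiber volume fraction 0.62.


rho_c = rho_f*Vf + rho_m*(1-Vf) = 2.5*0.62 + 1.2*0.38 = 2.006 g/cm^3

2.006 g/cm^3


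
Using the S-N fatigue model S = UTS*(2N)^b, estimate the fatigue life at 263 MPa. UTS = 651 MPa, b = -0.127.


N = 0.5 * (S/UTS)^(1/b) = 0.5 * (263/651)^(1/-0.127) = 628.6101 cycles

628.6101 cycles


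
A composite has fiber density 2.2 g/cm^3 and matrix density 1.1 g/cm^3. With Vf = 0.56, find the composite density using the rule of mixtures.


rho_c = rho_f*Vf + rho_m*(1-Vf) = 2.2*0.56 + 1.1*0.44 = 1.716 g/cm^3

1.716 g/cm^3


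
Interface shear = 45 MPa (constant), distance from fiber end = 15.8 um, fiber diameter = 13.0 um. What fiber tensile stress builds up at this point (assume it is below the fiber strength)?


Force balance: sigma_f * (pi*d^2/4) = tau * (pi*d) * x  ->  sigma_f = 4 * tau * x / d
sigma_f = 4 * 45 * 15.8 / 13.0 = 218.8 MPa

218.8 MPa


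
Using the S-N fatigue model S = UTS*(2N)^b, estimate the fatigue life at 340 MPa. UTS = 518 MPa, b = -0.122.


N = 0.5 * (S/UTS)^(1/b) = 0.5 * (340/518)^(1/-0.122) = 15.7669 cycles

15.7669 cycles


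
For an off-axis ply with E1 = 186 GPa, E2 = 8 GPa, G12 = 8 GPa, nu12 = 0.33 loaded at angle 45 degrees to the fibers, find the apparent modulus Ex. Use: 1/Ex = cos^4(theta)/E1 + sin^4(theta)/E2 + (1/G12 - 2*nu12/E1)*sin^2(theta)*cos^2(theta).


cos^4(45) = 0.25, sin^4(45) = 0.25, sin^2(45)*cos^2(45) = 0.25
1/G12 - 2*nu12/E1 = 1/8 - 2*0.33/186 = 0.121452 GPa^-1
1/Ex = 0.25/186 + 0.25/8 + 0.121452*0.25 = 0.062957 GPa^-1
Ex = 15.88 GPa

15.88 GPa


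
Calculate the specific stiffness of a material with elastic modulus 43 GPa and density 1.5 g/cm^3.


Specific stiffness = E/rho = 43/1.5 = 28.7 GPa/(g/cm^3)

28.7 GPa/(g/cm^3)


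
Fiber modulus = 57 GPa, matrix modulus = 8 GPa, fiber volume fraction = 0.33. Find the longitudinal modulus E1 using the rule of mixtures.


E1 = Ef*Vf + Em*(1-Vf) = 57*0.33 + 8*0.67 = 24.17 GPa

24.17 GPa


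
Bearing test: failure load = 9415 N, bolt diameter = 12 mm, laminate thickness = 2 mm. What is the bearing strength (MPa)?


sigma_br = F/(d*h) = 9415/(12*2) = 392.3 MPa

392.3 MPa


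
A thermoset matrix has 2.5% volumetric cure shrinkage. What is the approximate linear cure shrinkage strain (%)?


Linear shrinkage ≈ vol_shrink/3 = 2.5/3 = 0.833%

0.833%


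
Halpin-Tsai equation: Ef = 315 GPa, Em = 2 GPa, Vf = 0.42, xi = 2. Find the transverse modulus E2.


eta = (Ef/Em - 1)/(Ef/Em + xi) = (157.5 - 1)/(157.5 + 2) = 0.9812
E2 = Em*(1+xi*eta*Vf)/(1-eta*Vf) = 6.21 GPa

6.21 GPa


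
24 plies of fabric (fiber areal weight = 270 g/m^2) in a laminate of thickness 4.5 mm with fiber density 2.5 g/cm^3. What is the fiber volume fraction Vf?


Vf = n * FAW / (rho_f * h * 1000) = 24 * 270 / (2.5 * 4.5 * 1000) = 0.576

0.576


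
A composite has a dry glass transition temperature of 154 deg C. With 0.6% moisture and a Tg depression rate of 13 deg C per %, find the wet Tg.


Tg_wet = Tg_dry - k*moisture = 154 - 13*0.6 = 146.2 deg C

146.2 deg C


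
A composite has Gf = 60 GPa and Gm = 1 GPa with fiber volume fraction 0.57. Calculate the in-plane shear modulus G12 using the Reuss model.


1/G12 = Vf/Gf + (1-Vf)/Gm = 0.57/60 + 0.43/1
G12 = 2.28 GPa

2.28 GPa


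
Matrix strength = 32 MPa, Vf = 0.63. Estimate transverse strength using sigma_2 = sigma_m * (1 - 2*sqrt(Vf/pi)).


factor = 1 - 2*sqrt(0.63/pi) = 0.1044
sigma_2 = 32 * 0.1044 = 3.34 MPa

3.34 MPa


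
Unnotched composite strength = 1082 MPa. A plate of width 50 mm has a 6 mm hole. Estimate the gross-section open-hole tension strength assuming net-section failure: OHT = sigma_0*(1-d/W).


OHT = sigma_0*(1-d/W) = 1082*(1-6/50) = 952.2 MPa

952.2 MPa


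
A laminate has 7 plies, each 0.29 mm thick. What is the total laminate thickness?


h = n * t_ply = 7 * 0.29 = 2.03 mm

2.03 mm


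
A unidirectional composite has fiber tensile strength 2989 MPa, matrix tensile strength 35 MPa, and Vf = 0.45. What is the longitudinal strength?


sigma_1 = sigma_f*Vf + sigma_m*(1-Vf) = 2989*0.45 + 35*0.55 = 1364.3 MPa

1364.3 MPa


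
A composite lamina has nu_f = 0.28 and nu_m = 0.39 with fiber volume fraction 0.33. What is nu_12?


nu_12 = nu_f*Vf + nu_m*(1-Vf) = 0.28*0.33 + 0.39*0.67 = 0.3537

0.3537


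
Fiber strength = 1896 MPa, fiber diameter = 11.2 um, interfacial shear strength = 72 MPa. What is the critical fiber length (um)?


Lc = sigma_f * d / (2 * tau_i) = 1896 * 11.2 / (2 * 72) = 147.5 um

147.5 um


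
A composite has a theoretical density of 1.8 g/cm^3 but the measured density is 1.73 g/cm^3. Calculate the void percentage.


Void% = (rho_theo - rho_actual)/rho_theo * 100 = (1.8 - 1.73)/1.8 * 100 = 3.89%

3.89%


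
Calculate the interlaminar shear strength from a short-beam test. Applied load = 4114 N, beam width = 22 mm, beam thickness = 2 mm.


ILSS = 3F/(4bh) = 3*4114/(4*22*2) = 70.13 MPa

70.13 MPa


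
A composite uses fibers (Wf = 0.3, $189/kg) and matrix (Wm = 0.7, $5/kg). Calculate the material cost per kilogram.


Cost = cost_f*Wf + cost_m*Wm = 189*0.3 + 5*0.7 = $60.2/kg

$60.2/kg


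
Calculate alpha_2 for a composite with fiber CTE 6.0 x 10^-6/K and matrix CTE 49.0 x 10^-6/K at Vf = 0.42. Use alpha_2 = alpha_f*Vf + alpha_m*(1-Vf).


alpha_2 = alpha_f*Vf + alpha_m*(1-Vf) = 6.0*0.42 + 49.0*0.58 = 30.9 x 10^-6/K

30.9 x 10^-6/K


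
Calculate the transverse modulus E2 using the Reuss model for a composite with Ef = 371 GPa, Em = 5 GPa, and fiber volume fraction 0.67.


1/E2 = Vf/Ef + (1-Vf)/Em = 0.67/371 + 0.33/5
E2 = 14.75 GPa

14.75 GPa


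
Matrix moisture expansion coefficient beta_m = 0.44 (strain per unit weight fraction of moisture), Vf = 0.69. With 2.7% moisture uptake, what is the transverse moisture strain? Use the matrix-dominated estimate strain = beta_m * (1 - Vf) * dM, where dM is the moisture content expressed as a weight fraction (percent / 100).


dM = 2.7/100 = 0.027
strain = beta_m * (1-Vf) * dM = 0.44 * 0.31 * 0.027 = 0.0036828

0.0036828


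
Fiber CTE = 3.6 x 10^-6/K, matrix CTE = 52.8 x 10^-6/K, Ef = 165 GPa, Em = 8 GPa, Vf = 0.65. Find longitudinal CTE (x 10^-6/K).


E1 = Ef*Vf + Em*(1-Vf) = 110.05
alpha_1 = (alpha_f*Ef*Vf + alpha_m*Em*(1-Vf))/E1 = 4.85 x 10^-6/K

4.85 x 10^-6/K


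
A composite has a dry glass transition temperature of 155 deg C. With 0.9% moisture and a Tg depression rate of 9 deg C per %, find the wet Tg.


Tg_wet = Tg_dry - k*moisture = 155 - 9*0.9 = 146.9 deg C

146.9 deg C


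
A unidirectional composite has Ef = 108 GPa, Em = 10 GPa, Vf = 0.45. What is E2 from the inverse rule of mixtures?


1/E2 = Vf/Ef + (1-Vf)/Em = 0.45/108 + 0.55/10
E2 = 16.9 GPa

16.9 GPa


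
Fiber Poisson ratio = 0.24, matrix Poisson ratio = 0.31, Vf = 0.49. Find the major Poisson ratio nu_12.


nu_12 = nu_f*Vf + nu_m*(1-Vf) = 0.24*0.49 + 0.31*0.51 = 0.2757

0.2757


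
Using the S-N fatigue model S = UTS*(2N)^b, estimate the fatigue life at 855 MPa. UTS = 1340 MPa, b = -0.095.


N = 0.5 * (S/UTS)^(1/b) = 0.5 * (855/1340)^(1/-0.095) = 56.6319 cycles

56.6319 cycles


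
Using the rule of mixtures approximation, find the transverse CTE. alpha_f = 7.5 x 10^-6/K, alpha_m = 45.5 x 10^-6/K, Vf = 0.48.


alpha_2 = alpha_f*Vf + alpha_m*(1-Vf) = 7.5*0.48 + 45.5*0.52 = 27.3 x 10^-6/K

27.3 x 10^-6/K


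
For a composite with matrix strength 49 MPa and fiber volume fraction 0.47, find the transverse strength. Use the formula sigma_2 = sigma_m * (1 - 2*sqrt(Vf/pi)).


factor = 1 - 2*sqrt(0.47/pi) = 0.2264
sigma_2 = 49 * 0.2264 = 11.09 MPa

11.09 MPa


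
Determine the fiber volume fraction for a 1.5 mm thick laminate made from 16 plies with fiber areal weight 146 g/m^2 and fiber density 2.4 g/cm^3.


Vf = n * FAW / (rho_f * h * 1000) = 16 * 146 / (2.4 * 1.5 * 1000) = 0.6489

0.6489


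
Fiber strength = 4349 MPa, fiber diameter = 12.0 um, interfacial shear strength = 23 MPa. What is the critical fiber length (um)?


Lc = sigma_f * d / (2 * tau_i) = 4349 * 12.0 / (2 * 23) = 1134.5 um

1134.5 um


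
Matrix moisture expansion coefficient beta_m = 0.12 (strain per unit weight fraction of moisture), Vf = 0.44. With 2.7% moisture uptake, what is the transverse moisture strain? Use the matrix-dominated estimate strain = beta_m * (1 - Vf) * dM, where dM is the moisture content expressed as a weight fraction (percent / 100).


dM = 2.7/100 = 0.027
strain = beta_m * (1-Vf) * dM = 0.12 * 0.56 * 0.027 = 0.0018144

0.0018144


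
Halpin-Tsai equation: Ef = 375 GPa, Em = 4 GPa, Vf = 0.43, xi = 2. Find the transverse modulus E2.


eta = (Ef/Em - 1)/(Ef/Em + xi) = (93.75 - 1)/(93.75 + 2) = 0.9687
E2 = Em*(1+xi*eta*Vf)/(1-eta*Vf) = 12.57 GPa

12.57 GPa


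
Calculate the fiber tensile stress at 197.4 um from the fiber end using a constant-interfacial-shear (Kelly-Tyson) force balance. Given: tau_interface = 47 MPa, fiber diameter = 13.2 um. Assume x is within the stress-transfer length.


Force balance: sigma_f * (pi*d^2/4) = tau * (pi*d) * x  ->  sigma_f = 4 * tau * x / d
sigma_f = 4 * 47 * 197.4 / 13.2 = 2811.5 MPa

2811.5 MPa


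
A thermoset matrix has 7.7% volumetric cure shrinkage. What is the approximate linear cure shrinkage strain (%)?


Linear shrinkage ≈ vol_shrink/3 = 7.7/3 = 2.567%

2.567%


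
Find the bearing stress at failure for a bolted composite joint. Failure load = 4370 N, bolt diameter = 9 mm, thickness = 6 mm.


sigma_br = F/(d*h) = 4370/(9*6) = 80.9 MPa

80.9 MPa


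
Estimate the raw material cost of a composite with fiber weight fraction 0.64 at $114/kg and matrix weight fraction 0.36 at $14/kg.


Cost = cost_f*Wf + cost_m*Wm = 114*0.64 + 14*0.36 = $78.0/kg

$78.0/kg


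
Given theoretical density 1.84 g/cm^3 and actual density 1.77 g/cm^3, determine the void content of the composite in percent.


Void% = (rho_theo - rho_actual)/rho_theo * 100 = (1.84 - 1.77)/1.84 * 100 = 3.8%

3.8%


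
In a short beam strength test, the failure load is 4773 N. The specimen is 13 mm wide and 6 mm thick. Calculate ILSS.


ILSS = 3F/(4bh) = 3*4773/(4*13*6) = 45.89 MPa

45.89 MPa


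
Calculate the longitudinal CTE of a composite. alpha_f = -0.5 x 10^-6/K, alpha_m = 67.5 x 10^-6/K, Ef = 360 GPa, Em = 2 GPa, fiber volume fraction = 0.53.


E1 = Ef*Vf + Em*(1-Vf) = 191.74
alpha_1 = (alpha_f*Ef*Vf + alpha_m*Em*(1-Vf))/E1 = -0.17 x 10^-6/K

-0.17 x 10^-6/K


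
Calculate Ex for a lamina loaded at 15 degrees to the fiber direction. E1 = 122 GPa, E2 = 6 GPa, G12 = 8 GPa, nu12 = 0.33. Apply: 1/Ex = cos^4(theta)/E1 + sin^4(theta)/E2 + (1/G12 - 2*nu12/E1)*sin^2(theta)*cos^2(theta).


cos^4(15) = 0.870513, sin^4(15) = 0.004487, sin^2(15)*cos^2(15) = 0.0625
1/G12 - 2*nu12/E1 = 1/8 - 2*0.33/122 = 0.11959 GPa^-1
1/Ex = 0.870513/122 + 0.004487/6 + 0.11959*0.0625 = 0.0153576 GPa^-1
Ex = 65.11 GPa

65.11 GPa


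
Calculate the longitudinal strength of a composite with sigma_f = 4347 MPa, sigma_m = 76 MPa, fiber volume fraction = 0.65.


sigma_1 = sigma_f*Vf + sigma_m*(1-Vf) = 4347*0.65 + 76*0.35 = 2852.2 MPa

2852.2 MPa


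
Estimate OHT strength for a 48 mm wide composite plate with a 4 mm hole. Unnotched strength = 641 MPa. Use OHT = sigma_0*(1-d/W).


OHT = sigma_0*(1-d/W) = 641*(1-4/48) = 587.6 MPa

587.6 MPa


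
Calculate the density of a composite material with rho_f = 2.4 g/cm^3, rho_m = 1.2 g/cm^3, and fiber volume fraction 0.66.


rho_c = rho_f*Vf + rho_m*(1-Vf) = 2.4*0.66 + 1.2*0.34 = 1.992 g/cm^3

1.992 g/cm^3


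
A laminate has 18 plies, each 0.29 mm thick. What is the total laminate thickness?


h = n * t_ply = 18 * 0.29 = 5.22 mm

5.22 mm


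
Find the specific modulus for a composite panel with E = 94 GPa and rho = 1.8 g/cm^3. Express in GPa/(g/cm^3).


Specific stiffness = E/rho = 94/1.8 = 52.2 GPa/(g/cm^3)

52.2 GPa/(g/cm^3)


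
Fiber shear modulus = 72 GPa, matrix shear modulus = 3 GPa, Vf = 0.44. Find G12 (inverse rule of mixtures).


1/G12 = Vf/Gf + (1-Vf)/Gm = 0.44/72 + 0.56/3
G12 = 5.19 GPa

5.19 GPa


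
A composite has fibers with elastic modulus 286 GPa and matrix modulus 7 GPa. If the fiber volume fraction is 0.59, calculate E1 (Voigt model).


E1 = Ef*Vf + Em*(1-Vf) = 286*0.59 + 7*0.41 = 171.61 GPa

171.61 GPa


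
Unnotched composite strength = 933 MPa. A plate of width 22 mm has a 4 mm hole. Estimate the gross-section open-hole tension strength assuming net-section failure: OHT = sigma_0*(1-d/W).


OHT = sigma_0*(1-d/W) = 933*(1-4/22) = 763.4 MPa

763.4 MPa


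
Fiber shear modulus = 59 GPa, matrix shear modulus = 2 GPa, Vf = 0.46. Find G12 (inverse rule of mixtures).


1/G12 = Vf/Gf + (1-Vf)/Gm = 0.46/59 + 0.54/2
G12 = 3.6 GPa

3.6 GPa


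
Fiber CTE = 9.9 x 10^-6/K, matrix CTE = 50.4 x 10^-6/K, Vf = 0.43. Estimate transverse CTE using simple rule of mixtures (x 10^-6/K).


alpha_2 = alpha_f*Vf + alpha_m*(1-Vf) = 9.9*0.43 + 50.4*0.57 = 33.0 x 10^-6/K

33.0 x 10^-6/K


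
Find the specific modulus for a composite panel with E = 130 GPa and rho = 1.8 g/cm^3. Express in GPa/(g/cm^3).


Specific stiffness = E/rho = 130/1.8 = 72.2 GPa/(g/cm^3)

72.2 GPa/(g/cm^3)


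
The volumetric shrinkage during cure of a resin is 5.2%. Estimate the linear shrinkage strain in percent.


Linear shrinkage ≈ vol_shrink/3 = 5.2/3 = 1.733%

1.733%


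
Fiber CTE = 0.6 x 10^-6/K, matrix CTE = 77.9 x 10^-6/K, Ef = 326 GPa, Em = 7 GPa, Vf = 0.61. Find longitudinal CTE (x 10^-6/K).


E1 = Ef*Vf + Em*(1-Vf) = 201.59
alpha_1 = (alpha_f*Ef*Vf + alpha_m*Em*(1-Vf))/E1 = 1.65 x 10^-6/K

1.65 x 10^-6/K


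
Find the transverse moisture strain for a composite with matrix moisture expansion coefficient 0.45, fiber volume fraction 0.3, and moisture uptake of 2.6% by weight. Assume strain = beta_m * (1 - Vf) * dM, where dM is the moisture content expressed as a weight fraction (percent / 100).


dM = 2.6/100 = 0.026
strain = beta_m * (1-Vf) * dM = 0.45 * 0.7 * 0.026 = 0.00819

0.00819


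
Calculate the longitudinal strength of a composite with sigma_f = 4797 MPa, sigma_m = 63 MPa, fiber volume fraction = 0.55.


sigma_1 = sigma_f*Vf + sigma_m*(1-Vf) = 4797*0.55 + 63*0.45 = 2666.7 MPa

2666.7 MPa


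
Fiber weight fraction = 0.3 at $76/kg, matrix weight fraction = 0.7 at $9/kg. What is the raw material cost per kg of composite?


Cost = cost_f*Wf + cost_m*Wm = 76*0.3 + 9*0.7 = $29.1/kg

$29.1/kg


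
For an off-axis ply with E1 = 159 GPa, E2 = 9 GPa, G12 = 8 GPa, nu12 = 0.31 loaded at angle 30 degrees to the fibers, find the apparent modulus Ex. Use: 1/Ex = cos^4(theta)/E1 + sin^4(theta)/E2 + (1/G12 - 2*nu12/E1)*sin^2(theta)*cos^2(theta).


cos^4(30) = 0.5625, sin^4(30) = 0.0625, sin^2(30)*cos^2(30) = 0.1875
1/G12 - 2*nu12/E1 = 1/8 - 2*0.31/159 = 0.121101 GPa^-1
1/Ex = 0.5625/159 + 0.0625/9 + 0.121101*0.1875 = 0.0331885 GPa^-1
Ex = 30.13 GPa

30.13 GPa


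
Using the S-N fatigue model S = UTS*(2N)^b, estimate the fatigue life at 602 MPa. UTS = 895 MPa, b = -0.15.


N = 0.5 * (S/UTS)^(1/b) = 0.5 * (602/895)^(1/-0.15) = 7.0331 cycles

7.0331 cycles


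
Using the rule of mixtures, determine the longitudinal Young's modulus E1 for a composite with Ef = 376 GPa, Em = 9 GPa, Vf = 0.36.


E1 = Ef*Vf + Em*(1-Vf) = 376*0.36 + 9*0.64 = 141.12 GPa

141.12 GPa


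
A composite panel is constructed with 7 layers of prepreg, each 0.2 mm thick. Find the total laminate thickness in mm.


h = n * t_ply = 7 * 0.2 = 1.4 mm

1.4 mm


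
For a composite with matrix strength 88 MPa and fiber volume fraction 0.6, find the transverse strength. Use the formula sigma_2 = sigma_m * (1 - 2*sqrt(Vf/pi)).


factor = 1 - 2*sqrt(0.6/pi) = 0.126
sigma_2 = 88 * 0.126 = 11.08 MPa

11.08 MPa


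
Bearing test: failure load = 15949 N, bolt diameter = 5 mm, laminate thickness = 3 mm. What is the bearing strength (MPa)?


sigma_br = F/(d*h) = 15949/(5*3) = 1063.3 MPa

1063.3 MPa


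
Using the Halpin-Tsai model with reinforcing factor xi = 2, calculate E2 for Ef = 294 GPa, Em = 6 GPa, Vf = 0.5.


eta = (Ef/Em - 1)/(Ef/Em + xi) = (49.0 - 1)/(49.0 + 2) = 0.9412
E2 = Em*(1+xi*eta*Vf)/(1-eta*Vf) = 22.0 GPa

22.0 GPa


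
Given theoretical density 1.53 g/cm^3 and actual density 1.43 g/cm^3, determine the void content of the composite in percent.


Void% = (rho_theo - rho_actual)/rho_theo * 100 = (1.53 - 1.43)/1.53 * 100 = 6.54%

6.54%


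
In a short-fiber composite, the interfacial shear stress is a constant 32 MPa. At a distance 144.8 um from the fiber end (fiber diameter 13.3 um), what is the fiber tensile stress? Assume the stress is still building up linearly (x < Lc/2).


Force balance: sigma_f * (pi*d^2/4) = tau * (pi*d) * x  ->  sigma_f = 4 * tau * x / d
sigma_f = 4 * 32 * 144.8 / 13.3 = 1393.6 MPa

1393.6 MPa


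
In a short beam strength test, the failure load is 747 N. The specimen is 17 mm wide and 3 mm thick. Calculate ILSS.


ILSS = 3F/(4bh) = 3*747/(4*17*3) = 10.99 MPa

10.99 MPa


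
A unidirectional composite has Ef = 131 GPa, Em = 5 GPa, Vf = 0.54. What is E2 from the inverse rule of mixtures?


1/E2 = Vf/Ef + (1-Vf)/Em = 0.54/131 + 0.46/5
E2 = 10.4 GPa

10.4 GPa


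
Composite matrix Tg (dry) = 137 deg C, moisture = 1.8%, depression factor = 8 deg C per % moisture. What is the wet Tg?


Tg_wet = Tg_dry - k*moisture = 137 - 8*1.8 = 122.6 deg C

122.6 deg C


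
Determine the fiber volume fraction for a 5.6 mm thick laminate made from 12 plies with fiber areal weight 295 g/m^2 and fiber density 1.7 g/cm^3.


Vf = n * FAW / (rho_f * h * 1000) = 12 * 295 / (1.7 * 5.6 * 1000) = 0.3718

0.3718


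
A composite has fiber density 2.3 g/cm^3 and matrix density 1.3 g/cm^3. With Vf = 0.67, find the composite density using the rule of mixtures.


rho_c = rho_f*Vf + rho_m*(1-Vf) = 2.3*0.67 + 1.3*0.33 = 1.97 g/cm^3

1.97 g/cm^3


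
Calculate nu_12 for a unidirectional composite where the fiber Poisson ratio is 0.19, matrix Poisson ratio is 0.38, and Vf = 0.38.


nu_12 = nu_f*Vf + nu_m*(1-Vf) = 0.19*0.38 + 0.38*0.62 = 0.3078

0.3078


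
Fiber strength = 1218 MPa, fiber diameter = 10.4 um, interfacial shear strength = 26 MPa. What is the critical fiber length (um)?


Lc = sigma_f * d / (2 * tau_i) = 1218 * 10.4 / (2 * 26) = 243.6 um

243.6 um


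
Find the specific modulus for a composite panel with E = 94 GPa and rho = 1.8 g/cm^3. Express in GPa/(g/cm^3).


Specific stiffness = E/rho = 94/1.8 = 52.2 GPa/(g/cm^3)

52.2 GPa/(g/cm^3)


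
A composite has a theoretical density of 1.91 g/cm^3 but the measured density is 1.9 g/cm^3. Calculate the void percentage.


Void% = (rho_theo - rho_actual)/rho_theo * 100 = (1.91 - 1.9)/1.91 * 100 = 0.52%

0.52%


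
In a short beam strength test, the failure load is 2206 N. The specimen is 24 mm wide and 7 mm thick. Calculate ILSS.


ILSS = 3F/(4bh) = 3*2206/(4*24*7) = 9.85 MPa

9.85 MPa


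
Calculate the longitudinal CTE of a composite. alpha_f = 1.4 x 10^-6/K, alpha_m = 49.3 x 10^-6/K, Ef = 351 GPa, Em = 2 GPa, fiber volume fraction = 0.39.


E1 = Ef*Vf + Em*(1-Vf) = 138.11
alpha_1 = (alpha_f*Ef*Vf + alpha_m*Em*(1-Vf))/E1 = 1.82 x 10^-6/K

1.82 x 10^-6/K


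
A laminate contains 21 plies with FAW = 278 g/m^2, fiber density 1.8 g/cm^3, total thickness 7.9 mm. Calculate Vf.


Vf = n * FAW / (rho_f * h * 1000) = 21 * 278 / (1.8 * 7.9 * 1000) = 0.4105

0.4105


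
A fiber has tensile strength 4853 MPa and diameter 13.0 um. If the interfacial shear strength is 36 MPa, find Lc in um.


Lc = sigma_f * d / (2 * tau_i) = 4853 * 13.0 / (2 * 36) = 876.2 um

876.2 um


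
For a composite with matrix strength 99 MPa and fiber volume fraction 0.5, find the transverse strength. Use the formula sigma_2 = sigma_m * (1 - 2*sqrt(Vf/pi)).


factor = 1 - 2*sqrt(0.5/pi) = 0.2021
sigma_2 = 99 * 0.2021 = 20.01 MPa

20.01 MPa


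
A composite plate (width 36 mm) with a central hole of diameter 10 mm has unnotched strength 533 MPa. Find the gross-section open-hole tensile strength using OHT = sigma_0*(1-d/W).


OHT = sigma_0*(1-d/W) = 533*(1-10/36) = 384.9 MPa

384.9 MPa


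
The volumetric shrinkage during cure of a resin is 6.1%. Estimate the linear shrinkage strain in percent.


Linear shrinkage ≈ vol_shrink/3 = 6.1/3 = 2.033%

2.033%


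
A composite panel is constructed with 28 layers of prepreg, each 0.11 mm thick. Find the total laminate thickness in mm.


h = n * t_ply = 28 * 0.11 = 3.08 mm

3.08 mm


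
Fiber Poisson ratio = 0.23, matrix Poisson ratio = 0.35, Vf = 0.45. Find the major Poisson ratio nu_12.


nu_12 = nu_f*Vf + nu_m*(1-Vf) = 0.23*0.45 + 0.35*0.55 = 0.296

0.296


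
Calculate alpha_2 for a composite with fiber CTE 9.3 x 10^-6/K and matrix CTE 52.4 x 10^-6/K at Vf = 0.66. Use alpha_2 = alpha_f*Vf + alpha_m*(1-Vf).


alpha_2 = alpha_f*Vf + alpha_m*(1-Vf) = 9.3*0.66 + 52.4*0.34 = 24.0 x 10^-6/K

24.0 x 10^-6/K


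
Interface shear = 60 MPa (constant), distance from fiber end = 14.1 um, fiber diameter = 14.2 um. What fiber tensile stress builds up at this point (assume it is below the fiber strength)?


Force balance: sigma_f * (pi*d^2/4) = tau * (pi*d) * x  ->  sigma_f = 4 * tau * x / d
sigma_f = 4 * 60 * 14.1 / 14.2 = 238.3 MPa

238.3 MPa


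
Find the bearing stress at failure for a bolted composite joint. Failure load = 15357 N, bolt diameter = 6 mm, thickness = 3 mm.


sigma_br = F/(d*h) = 15357/(6*3) = 853.2 MPa

853.2 MPa


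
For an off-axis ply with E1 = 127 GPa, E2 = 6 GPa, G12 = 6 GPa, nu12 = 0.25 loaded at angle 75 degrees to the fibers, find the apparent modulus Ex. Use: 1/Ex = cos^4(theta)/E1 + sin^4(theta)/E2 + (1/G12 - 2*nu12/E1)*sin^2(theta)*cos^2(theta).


cos^4(75) = 0.004487, sin^4(75) = 0.870513, sin^2(75)*cos^2(75) = 0.0625
1/G12 - 2*nu12/E1 = 1/6 - 2*0.25/127 = 0.16273 GPa^-1
1/Ex = 0.004487/127 + 0.870513/6 + 0.16273*0.0625 = 0.1552914 GPa^-1
Ex = 6.44 GPa

6.44 GPa


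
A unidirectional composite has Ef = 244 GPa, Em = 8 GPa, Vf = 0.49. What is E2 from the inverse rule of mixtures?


1/E2 = Vf/Ef + (1-Vf)/Em = 0.49/244 + 0.51/8
E2 = 15.21 GPa

15.21 GPa


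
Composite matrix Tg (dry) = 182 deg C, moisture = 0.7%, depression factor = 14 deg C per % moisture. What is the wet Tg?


Tg_wet = Tg_dry - k*moisture = 182 - 14*0.7 = 172.2 deg C

172.2 deg C


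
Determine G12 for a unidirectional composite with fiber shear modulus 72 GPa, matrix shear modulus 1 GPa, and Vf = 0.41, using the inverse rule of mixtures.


1/G12 = Vf/Gf + (1-Vf)/Gm = 0.41/72 + 0.59/1
G12 = 1.68 GPa

1.68 GPa


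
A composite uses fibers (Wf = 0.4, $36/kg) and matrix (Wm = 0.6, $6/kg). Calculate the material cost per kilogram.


Cost = cost_f*Wf + cost_m*Wm = 36*0.4 + 6*0.6 = $18.0/kg

$18.0/kg


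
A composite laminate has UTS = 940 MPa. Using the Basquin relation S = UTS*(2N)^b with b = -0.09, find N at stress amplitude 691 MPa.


N = 0.5 * (S/UTS)^(1/b) = 0.5 * (691/940)^(1/-0.09) = 15.2745 cycles

15.2745 cycles


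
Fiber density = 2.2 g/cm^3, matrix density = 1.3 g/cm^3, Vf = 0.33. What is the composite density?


rho_c = rho_f*Vf + rho_m*(1-Vf) = 2.2*0.33 + 1.3*0.67 = 1.597 g/cm^3

1.597 g/cm^3


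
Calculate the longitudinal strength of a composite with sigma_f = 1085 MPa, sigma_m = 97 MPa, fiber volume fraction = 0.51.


sigma_1 = sigma_f*Vf + sigma_m*(1-Vf) = 1085*0.51 + 97*0.49 = 600.9 MPa

600.9 MPa


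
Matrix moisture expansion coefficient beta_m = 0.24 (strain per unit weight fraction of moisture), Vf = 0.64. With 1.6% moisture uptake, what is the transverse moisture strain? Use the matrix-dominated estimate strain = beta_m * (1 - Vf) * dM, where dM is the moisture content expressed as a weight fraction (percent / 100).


dM = 1.6/100 = 0.016
strain = beta_m * (1-Vf) * dM = 0.24 * 0.36 * 0.016 = 0.0013824

0.0013824


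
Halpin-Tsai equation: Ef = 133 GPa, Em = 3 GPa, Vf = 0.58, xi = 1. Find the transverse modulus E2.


eta = (Ef/Em - 1)/(Ef/Em + xi) = (44.3333 - 1)/(44.3333 + 1) = 0.9559
E2 = Em*(1+xi*eta*Vf)/(1-eta*Vf) = 10.47 GPa

10.47 GPa


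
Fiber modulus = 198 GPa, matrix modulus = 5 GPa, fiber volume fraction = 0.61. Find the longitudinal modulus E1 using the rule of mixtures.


E1 = Ef*Vf + Em*(1-Vf) = 198*0.61 + 5*0.39 = 122.73 GPa

122.73 GPa


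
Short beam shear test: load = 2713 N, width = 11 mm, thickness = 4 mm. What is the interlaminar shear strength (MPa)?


ILSS = 3F/(4bh) = 3*2713/(4*11*4) = 46.24 MPa

46.24 MPa


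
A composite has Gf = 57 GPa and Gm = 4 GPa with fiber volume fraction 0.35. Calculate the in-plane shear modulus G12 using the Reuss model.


1/G12 = Vf/Gf + (1-Vf)/Gm = 0.35/57 + 0.65/4
G12 = 5.93 GPa

5.93 GPa


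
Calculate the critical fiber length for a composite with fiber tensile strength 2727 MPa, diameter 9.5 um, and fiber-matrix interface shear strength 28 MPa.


Lc = sigma_f * d / (2 * tau_i) = 2727 * 9.5 / (2 * 28) = 462.6 um

462.6 um


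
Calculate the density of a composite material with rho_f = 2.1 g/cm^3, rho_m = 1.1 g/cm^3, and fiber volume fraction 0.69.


rho_c = rho_f*Vf + rho_m*(1-Vf) = 2.1*0.69 + 1.1*0.31 = 1.79 g/cm^3

1.79 g/cm^3


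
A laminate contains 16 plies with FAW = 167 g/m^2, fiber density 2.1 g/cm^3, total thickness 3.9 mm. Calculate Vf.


Vf = n * FAW / (rho_f * h * 1000) = 16 * 167 / (2.1 * 3.9 * 1000) = 0.3263

0.3263


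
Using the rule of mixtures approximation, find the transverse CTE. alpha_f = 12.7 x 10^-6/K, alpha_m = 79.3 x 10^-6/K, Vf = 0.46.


alpha_2 = alpha_f*Vf + alpha_m*(1-Vf) = 12.7*0.46 + 79.3*0.54 = 48.7 x 10^-6/K

48.7 x 10^-6/K


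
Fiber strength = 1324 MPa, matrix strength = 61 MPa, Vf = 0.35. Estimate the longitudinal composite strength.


sigma_1 = sigma_f*Vf + sigma_m*(1-Vf) = 1324*0.35 + 61*0.65 = 503.1 MPa

503.1 MPa


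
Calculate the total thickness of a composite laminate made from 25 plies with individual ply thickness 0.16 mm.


h = n * t_ply = 25 * 0.16 = 4.0 mm

4.0 mm


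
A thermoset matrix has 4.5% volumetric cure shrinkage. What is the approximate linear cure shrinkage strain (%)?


Linear shrinkage ≈ vol_shrink/3 = 4.5/3 = 1.5%

1.5%


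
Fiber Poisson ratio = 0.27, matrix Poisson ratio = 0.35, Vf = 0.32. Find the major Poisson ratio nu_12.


nu_12 = nu_f*Vf + nu_m*(1-Vf) = 0.27*0.32 + 0.35*0.68 = 0.3244

0.3244


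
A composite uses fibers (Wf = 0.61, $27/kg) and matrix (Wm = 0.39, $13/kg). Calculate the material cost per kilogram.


Cost = cost_f*Wf + cost_m*Wm = 27*0.61 + 13*0.39 = $21.54/kg

$21.54/kg


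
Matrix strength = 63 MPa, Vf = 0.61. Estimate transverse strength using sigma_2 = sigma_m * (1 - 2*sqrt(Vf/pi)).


factor = 1 - 2*sqrt(0.61/pi) = 0.1187
sigma_2 = 63 * 0.1187 = 7.48 MPa

7.48 MPa


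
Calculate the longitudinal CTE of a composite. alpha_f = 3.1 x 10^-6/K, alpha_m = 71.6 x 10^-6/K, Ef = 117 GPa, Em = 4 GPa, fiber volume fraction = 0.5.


E1 = Ef*Vf + Em*(1-Vf) = 60.5
alpha_1 = (alpha_f*Ef*Vf + alpha_m*Em*(1-Vf))/E1 = 5.36 x 10^-6/K

5.36 x 10^-6/K


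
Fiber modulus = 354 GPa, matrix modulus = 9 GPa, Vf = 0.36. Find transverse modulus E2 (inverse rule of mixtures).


1/E2 = Vf/Ef + (1-Vf)/Em = 0.36/354 + 0.64/9
E2 = 13.86 GPa

13.86 GPa


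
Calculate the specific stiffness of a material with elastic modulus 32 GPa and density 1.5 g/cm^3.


Specific stiffness = E/rho = 32/1.5 = 21.3 GPa/(g/cm^3)

21.3 GPa/(g/cm^3)


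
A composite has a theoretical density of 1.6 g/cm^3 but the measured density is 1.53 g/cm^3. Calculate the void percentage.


Void% = (rho_theo - rho_actual)/rho_theo * 100 = (1.6 - 1.53)/1.6 * 100 = 4.38%

4.38%


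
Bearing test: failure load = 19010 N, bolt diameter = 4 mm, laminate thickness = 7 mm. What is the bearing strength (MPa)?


sigma_br = F/(d*h) = 19010/(4*7) = 678.9 MPa

678.9 MPa


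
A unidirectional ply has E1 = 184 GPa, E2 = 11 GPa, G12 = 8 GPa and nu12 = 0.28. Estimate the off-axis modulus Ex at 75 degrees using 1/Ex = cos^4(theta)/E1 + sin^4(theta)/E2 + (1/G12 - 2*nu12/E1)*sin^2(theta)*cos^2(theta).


cos^4(75) = 0.004487, sin^4(75) = 0.870513, sin^2(75)*cos^2(75) = 0.0625
1/G12 - 2*nu12/E1 = 1/8 - 2*0.28/184 = 0.121957 GPa^-1
1/Ex = 0.004487/184 + 0.870513/11 + 0.121957*0.0625 = 0.0867842 GPa^-1
Ex = 11.52 GPa

11.52 GPa


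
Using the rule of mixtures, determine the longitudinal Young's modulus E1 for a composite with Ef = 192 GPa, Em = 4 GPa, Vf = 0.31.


E1 = Ef*Vf + Em*(1-Vf) = 192*0.31 + 4*0.69 = 62.28 GPa

62.28 GPa


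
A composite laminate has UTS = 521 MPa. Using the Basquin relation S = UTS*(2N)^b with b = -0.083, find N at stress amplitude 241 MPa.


N = 0.5 * (S/UTS)^(1/b) = 0.5 * (241/521)^(1/-0.083) = 5406.9719 cycles

5406.9719 cycles


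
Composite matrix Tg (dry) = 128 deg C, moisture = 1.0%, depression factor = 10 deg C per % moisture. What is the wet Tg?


Tg_wet = Tg_dry - k*moisture = 128 - 10*1.0 = 118.0 deg C

118.0 deg C


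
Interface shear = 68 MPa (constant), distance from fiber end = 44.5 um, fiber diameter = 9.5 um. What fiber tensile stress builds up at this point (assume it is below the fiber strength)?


Force balance: sigma_f * (pi*d^2/4) = tau * (pi*d) * x  ->  sigma_f = 4 * tau * x / d
sigma_f = 4 * 68 * 44.5 / 9.5 = 1274.1 MPa

1274.1 MPa


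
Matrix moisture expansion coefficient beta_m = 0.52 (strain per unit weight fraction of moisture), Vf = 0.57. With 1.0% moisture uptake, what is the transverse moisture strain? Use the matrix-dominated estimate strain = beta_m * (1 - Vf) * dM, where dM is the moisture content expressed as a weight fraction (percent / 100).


dM = 1.0/100 = 0.01
strain = beta_m * (1-Vf) * dM = 0.52 * 0.43 * 0.01 = 0.002236

0.002236


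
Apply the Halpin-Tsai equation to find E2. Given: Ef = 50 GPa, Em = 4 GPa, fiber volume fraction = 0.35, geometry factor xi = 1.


eta = (Ef/Em - 1)/(Ef/Em + xi) = (12.5 - 1)/(12.5 + 1) = 0.8519
E2 = Em*(1+xi*eta*Vf)/(1-eta*Vf) = 7.4 GPa

7.4 GPa


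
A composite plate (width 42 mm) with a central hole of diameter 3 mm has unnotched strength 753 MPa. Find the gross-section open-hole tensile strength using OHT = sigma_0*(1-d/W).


OHT = sigma_0*(1-d/W) = 753*(1-3/42) = 699.2 MPa

699.2 MPa


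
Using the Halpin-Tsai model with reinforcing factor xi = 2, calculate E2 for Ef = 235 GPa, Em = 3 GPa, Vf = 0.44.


eta = (Ef/Em - 1)/(Ef/Em + xi) = (78.3333 - 1)/(78.3333 + 2) = 0.9627
E2 = Em*(1+xi*eta*Vf)/(1-eta*Vf) = 9.61 GPa

9.61 GPa


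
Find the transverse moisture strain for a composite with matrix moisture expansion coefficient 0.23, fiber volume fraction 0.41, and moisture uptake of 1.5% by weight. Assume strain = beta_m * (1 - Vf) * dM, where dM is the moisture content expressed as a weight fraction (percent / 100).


dM = 1.5/100 = 0.015
strain = beta_m * (1-Vf) * dM = 0.23 * 0.59 * 0.015 = 0.0020355

0.0020355


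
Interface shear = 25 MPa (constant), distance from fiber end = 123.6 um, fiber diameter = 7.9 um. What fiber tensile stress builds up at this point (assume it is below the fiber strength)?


Force balance: sigma_f * (pi*d^2/4) = tau * (pi*d) * x  ->  sigma_f = 4 * tau * x / d
sigma_f = 4 * 25 * 123.6 / 7.9 = 1564.6 MPa

1564.6 MPa


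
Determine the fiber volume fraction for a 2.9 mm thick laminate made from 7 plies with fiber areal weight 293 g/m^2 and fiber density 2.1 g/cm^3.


Vf = n * FAW / (rho_f * h * 1000) = 7 * 293 / (2.1 * 2.9 * 1000) = 0.3368

0.3368


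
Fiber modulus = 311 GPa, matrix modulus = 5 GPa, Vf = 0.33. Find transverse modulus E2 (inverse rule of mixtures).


1/E2 = Vf/Ef + (1-Vf)/Em = 0.33/311 + 0.67/5
E2 = 7.4 GPa

7.4 GPa


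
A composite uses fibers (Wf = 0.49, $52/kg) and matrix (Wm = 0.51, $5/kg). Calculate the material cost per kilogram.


Cost = cost_f*Wf + cost_m*Wm = 52*0.49 + 5*0.51 = $28.03/kg

$28.03/kg


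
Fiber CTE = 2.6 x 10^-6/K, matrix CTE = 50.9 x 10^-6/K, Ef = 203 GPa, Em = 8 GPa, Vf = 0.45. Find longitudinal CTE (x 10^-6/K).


E1 = Ef*Vf + Em*(1-Vf) = 95.75
alpha_1 = (alpha_f*Ef*Vf + alpha_m*Em*(1-Vf))/E1 = 4.82 x 10^-6/K

4.82 x 10^-6/K


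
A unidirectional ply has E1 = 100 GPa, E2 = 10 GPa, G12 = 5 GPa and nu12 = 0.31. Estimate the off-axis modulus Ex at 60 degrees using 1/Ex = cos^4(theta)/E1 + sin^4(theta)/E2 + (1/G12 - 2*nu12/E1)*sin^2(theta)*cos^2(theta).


cos^4(60) = 0.0625, sin^4(60) = 0.5625, sin^2(60)*cos^2(60) = 0.1875
1/G12 - 2*nu12/E1 = 1/5 - 2*0.31/100 = 0.1938 GPa^-1
1/Ex = 0.0625/100 + 0.5625/10 + 0.1938*0.1875 = 0.0932125 GPa^-1
Ex = 10.73 GPa

10.73 GPa


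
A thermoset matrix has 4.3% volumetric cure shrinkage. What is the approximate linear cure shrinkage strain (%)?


Linear shrinkage ≈ vol_shrink/3 = 4.3/3 = 1.433%

1.433%


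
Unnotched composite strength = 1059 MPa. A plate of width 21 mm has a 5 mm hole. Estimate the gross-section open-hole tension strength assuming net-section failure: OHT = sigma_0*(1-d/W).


OHT = sigma_0*(1-d/W) = 1059*(1-5/21) = 806.9 MPa

806.9 MPa


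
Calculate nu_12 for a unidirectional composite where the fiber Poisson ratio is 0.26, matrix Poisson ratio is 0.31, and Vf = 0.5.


nu_12 = nu_f*Vf + nu_m*(1-Vf) = 0.26*0.5 + 0.31*0.5 = 0.285

0.285


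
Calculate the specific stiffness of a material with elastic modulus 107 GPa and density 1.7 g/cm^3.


Specific stiffness = E/rho = 107/1.7 = 62.9 GPa/(g/cm^3)

62.9 GPa/(g/cm^3)


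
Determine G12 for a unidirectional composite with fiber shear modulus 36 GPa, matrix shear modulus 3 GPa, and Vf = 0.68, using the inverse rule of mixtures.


1/G12 = Vf/Gf + (1-Vf)/Gm = 0.68/36 + 0.32/3
G12 = 7.96 GPa

7.96 GPa


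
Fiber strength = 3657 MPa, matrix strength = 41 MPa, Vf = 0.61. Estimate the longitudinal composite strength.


sigma_1 = sigma_f*Vf + sigma_m*(1-Vf) = 3657*0.61 + 41*0.39 = 2246.8 MPa

2246.8 MPa


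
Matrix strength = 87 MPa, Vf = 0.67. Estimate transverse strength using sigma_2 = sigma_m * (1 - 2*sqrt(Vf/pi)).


factor = 1 - 2*sqrt(0.67/pi) = 0.0764
sigma_2 = 87 * 0.0764 = 6.65 MPa

6.65 MPa


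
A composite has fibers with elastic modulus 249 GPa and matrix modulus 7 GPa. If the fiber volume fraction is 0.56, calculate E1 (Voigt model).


E1 = Ef*Vf + Em*(1-Vf) = 249*0.56 + 7*0.44 = 142.52 GPa

142.52 GPa


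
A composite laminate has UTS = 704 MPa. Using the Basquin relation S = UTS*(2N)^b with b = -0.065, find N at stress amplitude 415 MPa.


N = 0.5 * (S/UTS)^(1/b) = 0.5 * (415/704)^(1/-0.065) = 1698.7017 cycles

1698.7017 cycles


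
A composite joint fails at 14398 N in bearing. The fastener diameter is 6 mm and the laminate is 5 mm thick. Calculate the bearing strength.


sigma_br = F/(d*h) = 14398/(6*5) = 479.9 MPa

479.9 MPa


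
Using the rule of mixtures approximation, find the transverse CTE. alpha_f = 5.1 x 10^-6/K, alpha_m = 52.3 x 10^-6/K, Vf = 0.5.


alpha_2 = alpha_f*Vf + alpha_m*(1-Vf) = 5.1*0.5 + 52.3*0.5 = 28.7 x 10^-6/K

28.7 x 10^-6/K


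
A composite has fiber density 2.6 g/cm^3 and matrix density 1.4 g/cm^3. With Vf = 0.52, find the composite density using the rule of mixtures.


rho_c = rho_f*Vf + rho_m*(1-Vf) = 2.6*0.52 + 1.4*0.48 = 2.024 g/cm^3

2.024 g/cm^3


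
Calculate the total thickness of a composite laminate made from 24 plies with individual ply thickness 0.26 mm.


h = n * t_ply = 24 * 0.26 = 6.24 mm

6.24 mm


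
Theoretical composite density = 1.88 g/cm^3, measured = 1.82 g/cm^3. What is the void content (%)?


Void% = (rho_theo - rho_actual)/rho_theo * 100 = (1.88 - 1.82)/1.88 * 100 = 3.19%

3.19%


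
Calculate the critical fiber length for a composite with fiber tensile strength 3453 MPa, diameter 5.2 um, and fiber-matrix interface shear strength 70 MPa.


Lc = sigma_f * d / (2 * tau_i) = 3453 * 5.2 / (2 * 70) = 128.3 um

128.3 um


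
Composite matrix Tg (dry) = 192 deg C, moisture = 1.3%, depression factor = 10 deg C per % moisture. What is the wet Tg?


Tg_wet = Tg_dry - k*moisture = 192 - 10*1.3 = 179.0 deg C

179.0 deg C


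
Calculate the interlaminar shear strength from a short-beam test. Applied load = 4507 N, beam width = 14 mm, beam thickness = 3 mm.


ILSS = 3F/(4bh) = 3*4507/(4*14*3) = 80.48 MPa

80.48 MPa


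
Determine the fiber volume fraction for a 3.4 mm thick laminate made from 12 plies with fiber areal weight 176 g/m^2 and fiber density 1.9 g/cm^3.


Vf = n * FAW / (rho_f * h * 1000) = 12 * 176 / (1.9 * 3.4 * 1000) = 0.3269

0.3269


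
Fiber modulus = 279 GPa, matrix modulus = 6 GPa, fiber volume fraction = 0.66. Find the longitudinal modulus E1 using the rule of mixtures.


E1 = Ef*Vf + Em*(1-Vf) = 279*0.66 + 6*0.34 = 186.18 GPa

186.18 GPa


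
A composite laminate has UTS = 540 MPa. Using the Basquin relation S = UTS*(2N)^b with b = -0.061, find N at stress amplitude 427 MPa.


N = 0.5 * (S/UTS)^(1/b) = 0.5 * (427/540)^(1/-0.061) = 23.4716 cycles

23.4716 cycles


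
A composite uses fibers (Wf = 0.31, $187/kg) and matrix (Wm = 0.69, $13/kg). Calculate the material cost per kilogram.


Cost = cost_f*Wf + cost_m*Wm = 187*0.31 + 13*0.69 = $66.94/kg

$66.94/kg


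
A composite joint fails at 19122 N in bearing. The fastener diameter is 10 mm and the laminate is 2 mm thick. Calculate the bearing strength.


sigma_br = F/(d*h) = 19122/(10*2) = 956.1 MPa

956.1 MPa


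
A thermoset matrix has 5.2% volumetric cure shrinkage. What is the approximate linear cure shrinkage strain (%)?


Linear shrinkage ≈ vol_shrink/3 = 5.2/3 = 1.733%

1.733%


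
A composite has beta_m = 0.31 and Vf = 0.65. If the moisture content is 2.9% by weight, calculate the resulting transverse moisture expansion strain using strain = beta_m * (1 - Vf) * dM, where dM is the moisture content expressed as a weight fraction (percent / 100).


dM = 2.9/100 = 0.029
strain = beta_m * (1-Vf) * dM = 0.31 * 0.35 * 0.029 = 0.0031465

0.0031465


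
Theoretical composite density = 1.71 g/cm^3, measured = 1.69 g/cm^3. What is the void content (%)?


Void% = (rho_theo - rho_actual)/rho_theo * 100 = (1.71 - 1.69)/1.71 * 100 = 1.17%

1.17%


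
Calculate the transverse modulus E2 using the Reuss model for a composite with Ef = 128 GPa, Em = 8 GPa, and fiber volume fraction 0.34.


1/E2 = Vf/Ef + (1-Vf)/Em = 0.34/128 + 0.66/8
E2 = 11.74 GPa

11.74 GPa
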